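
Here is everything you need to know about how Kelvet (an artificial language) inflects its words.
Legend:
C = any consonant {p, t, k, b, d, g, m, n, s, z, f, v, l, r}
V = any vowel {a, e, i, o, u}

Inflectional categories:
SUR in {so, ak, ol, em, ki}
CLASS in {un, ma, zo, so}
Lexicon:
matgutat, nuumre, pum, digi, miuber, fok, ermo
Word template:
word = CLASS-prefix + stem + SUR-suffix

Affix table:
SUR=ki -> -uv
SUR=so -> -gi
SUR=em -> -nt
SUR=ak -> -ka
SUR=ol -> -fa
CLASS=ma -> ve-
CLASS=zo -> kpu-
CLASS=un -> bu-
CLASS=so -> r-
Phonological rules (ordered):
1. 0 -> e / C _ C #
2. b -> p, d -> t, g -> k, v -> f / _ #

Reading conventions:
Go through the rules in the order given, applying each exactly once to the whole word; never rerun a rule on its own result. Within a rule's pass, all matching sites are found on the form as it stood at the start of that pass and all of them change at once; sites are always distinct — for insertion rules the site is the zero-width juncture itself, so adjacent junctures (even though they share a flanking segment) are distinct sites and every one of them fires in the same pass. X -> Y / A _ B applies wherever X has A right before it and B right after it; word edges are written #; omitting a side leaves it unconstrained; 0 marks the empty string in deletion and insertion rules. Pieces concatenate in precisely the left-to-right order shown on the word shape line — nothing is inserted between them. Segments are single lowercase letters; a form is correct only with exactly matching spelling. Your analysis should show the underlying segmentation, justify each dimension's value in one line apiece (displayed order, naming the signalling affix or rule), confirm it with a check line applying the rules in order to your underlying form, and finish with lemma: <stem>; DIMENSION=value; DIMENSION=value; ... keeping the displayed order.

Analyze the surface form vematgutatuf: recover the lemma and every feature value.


underlying: ve-matgutat-uv
SUR=ki - signalled by the affix -uv
CLASS=ma - signalled by the affix ve-
check: vematgutatuv -> vematgutatuv -> vematgutatuf
lemma: matgutat; SUR=ki; CLASS=ma


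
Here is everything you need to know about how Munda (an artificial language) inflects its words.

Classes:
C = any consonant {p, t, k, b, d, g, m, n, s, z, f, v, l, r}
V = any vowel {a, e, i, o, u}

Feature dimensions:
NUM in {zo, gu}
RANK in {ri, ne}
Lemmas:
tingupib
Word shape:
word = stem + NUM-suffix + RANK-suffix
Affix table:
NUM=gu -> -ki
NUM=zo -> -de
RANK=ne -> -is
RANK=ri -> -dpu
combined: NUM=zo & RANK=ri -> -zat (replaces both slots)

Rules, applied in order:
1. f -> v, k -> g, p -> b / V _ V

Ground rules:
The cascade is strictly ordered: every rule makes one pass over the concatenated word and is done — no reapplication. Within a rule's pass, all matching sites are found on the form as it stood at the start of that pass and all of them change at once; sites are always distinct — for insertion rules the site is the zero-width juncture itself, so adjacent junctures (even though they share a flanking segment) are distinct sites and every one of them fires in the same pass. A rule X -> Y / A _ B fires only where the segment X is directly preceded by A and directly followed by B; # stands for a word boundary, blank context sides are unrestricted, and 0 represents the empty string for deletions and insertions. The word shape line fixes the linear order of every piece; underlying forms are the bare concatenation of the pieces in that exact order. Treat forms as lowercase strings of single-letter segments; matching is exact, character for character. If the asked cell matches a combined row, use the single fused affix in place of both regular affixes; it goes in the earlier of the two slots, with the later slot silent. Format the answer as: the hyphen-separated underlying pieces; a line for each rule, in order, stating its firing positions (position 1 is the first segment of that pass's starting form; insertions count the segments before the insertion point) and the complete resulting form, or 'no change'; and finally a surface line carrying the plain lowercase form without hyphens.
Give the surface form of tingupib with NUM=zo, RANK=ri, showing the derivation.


underlying: tingupib-zat
1. f -> v, k -> g, p -> b / V _ V: fires at position(s) 6: tingubibzat
surface: tingubibzat


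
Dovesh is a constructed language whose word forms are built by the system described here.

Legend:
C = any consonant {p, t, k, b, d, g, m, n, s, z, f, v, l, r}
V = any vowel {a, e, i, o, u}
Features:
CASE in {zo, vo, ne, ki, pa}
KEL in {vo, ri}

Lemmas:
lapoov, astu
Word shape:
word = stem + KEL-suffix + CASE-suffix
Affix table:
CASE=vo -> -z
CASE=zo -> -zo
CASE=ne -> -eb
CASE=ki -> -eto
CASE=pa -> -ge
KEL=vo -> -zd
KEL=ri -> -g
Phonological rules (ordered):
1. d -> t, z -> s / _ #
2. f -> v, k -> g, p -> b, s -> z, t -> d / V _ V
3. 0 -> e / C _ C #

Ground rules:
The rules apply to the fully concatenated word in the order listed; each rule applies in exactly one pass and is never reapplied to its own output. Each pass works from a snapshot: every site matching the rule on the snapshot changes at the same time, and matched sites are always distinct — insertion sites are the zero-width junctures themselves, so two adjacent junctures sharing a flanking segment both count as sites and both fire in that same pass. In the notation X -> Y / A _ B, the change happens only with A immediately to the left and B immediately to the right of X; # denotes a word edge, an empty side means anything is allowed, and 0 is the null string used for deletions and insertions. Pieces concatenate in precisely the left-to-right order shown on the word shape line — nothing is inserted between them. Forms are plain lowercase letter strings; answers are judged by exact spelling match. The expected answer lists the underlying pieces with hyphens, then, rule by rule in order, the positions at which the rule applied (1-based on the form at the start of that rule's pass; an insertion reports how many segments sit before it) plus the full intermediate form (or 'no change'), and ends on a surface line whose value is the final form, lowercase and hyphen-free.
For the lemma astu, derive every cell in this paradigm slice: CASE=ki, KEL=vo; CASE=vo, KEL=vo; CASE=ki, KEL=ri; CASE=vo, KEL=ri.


cell CASE=ki, KEL=vo:
underlying: astu-zd-eto
1. d -> t, z -> s / _ #: no change
2. f -> v, k -> g, p -> b, s -> z, t -> d / V _ V: fires at position(s) 8: astuzdedo
3. 0 -> e / C _ C #: no change
surface: astuzdedo

cell CASE=vo, KEL=vo:
underlying: astu-zd-z
1. d -> t, z -> s / _ #: fires at position(s) 7: astuzds
2. f -> v, k -> g, p -> b, s -> z, t -> d / V _ V: no change
3. 0 -> e / C _ C #: inserts after position(s) 6: astuzdes
surface: astuzdes

cell CASE=ki, KEL=ri:
underlying: astu-g-eto
1. d -> t, z -> s / _ #: no change
2. f -> v, k -> g, p -> b, s -> z, t -> d / V _ V: fires at position(s) 7: astugedo
3. 0 -> e / C _ C #: no change
surface: astugedo

cell CASE=vo, KEL=ri:
underlying: astu-g-z
1. d -> t, z -> s / _ #: fires at position(s) 6: astugs
2. f -> v, k -> g, p -> b, s -> z, t -> d / V _ V: no change
3. 0 -> e / C _ C #: inserts after position(s) 5: astuges
surface: astuges


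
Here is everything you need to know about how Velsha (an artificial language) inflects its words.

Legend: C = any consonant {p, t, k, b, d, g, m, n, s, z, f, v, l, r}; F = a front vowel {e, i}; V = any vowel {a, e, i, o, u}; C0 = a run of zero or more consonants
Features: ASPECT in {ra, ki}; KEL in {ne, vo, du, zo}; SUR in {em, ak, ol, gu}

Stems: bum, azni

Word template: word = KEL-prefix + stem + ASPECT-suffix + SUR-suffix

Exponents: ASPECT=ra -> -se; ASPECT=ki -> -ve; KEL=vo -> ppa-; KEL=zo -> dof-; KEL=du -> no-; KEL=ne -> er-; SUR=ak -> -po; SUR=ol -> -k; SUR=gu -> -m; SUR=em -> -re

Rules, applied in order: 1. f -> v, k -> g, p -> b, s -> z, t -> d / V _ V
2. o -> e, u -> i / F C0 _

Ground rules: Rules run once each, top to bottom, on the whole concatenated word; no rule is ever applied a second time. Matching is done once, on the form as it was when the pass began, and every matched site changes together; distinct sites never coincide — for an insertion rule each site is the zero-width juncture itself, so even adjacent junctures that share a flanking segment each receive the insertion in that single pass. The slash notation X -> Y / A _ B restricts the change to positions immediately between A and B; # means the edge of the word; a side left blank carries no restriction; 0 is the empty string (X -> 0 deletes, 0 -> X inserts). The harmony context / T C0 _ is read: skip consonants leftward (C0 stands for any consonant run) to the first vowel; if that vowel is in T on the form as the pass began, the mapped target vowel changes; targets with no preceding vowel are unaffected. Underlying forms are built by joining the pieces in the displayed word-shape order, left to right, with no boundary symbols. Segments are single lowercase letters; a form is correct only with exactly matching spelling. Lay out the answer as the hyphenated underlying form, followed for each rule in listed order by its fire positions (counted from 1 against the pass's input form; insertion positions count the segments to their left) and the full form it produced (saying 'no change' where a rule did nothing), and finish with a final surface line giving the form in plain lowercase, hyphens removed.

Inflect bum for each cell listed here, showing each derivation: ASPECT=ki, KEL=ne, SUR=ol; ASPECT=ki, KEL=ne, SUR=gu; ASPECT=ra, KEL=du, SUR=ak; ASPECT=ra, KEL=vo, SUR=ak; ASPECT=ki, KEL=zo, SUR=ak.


cell ASPECT=ki, KEL=ne, SUR=ol:
underlying: er-bum-ve-k
1. f -> v, k -> g, p -> b, s -> z, t -> d / V _ V: no change
2. o -> e, u -> i / F C0 _: fires at position(s) 4: erbimvek
surface: erbimvek

cell ASPECT=ki, KEL=ne, SUR=gu:
underlying: er-bum-ve-m
1. f -> v, k -> g, p -> b, s -> z, t -> d / V _ V: no change
2. o -> e, u -> i / F C0 _: fires at position(s) 4: erbimvem
surface: erbimvem

cell ASPECT=ra, KEL=du, SUR=ak:
underlying: no-bum-se-po
1. f -> v, k -> g, p -> b, s -> z, t -> d / V _ V: fires at position(s) 8: nobumsebo
2. o -> e, u -> i / F C0 _: fires at position(s) 9: nobumsebe
surface: nobumsebe

cell ASPECT=ra, KEL=vo, SUR=ak:
underlying: ppa-bum-se-po
1. f -> v, k -> g, p -> b, s -> z, t -> d / V _ V: fires at position(s) 9: ppabumsebo
2. o -> e, u -> i / F C0 _: fires at position(s) 10: ppabumsebe
surface: ppabumsebe

cell ASPECT=ki, KEL=zo, SUR=ak:
underlying: dof-bum-ve-po
1. f -> v, k -> g, p -> b, s -> z, t -> d / V _ V: fires at position(s) 9: dofbumvebo
2. o -> e, u -> i / F C0 _: fires at position(s) 10: dofbumvebe
surface: dofbumvebe


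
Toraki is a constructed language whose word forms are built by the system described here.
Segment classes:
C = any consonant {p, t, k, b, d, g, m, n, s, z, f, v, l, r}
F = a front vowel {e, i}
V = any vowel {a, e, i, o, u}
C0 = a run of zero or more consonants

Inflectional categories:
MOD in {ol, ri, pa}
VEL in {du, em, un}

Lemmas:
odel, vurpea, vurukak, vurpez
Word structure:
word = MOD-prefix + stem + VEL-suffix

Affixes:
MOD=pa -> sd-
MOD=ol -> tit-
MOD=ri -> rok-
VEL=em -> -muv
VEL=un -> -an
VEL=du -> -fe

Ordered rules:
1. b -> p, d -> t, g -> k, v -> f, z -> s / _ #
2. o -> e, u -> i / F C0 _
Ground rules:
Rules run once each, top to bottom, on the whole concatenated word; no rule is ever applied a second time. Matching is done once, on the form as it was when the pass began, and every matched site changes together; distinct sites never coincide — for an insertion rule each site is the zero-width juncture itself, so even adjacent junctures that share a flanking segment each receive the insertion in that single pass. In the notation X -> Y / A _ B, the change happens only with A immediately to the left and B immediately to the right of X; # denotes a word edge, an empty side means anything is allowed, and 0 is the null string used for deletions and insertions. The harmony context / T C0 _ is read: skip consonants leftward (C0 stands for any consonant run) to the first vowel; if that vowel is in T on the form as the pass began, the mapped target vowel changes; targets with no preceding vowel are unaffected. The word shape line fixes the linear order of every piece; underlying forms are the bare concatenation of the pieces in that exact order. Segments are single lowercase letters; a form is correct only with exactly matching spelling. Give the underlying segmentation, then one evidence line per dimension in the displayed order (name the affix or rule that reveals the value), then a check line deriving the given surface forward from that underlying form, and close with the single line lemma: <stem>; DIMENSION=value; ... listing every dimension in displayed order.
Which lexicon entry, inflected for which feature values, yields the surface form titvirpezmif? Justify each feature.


underlying: tit-vurpez-muv
MOD=ol - signalled by the affix tit-
VEL=em - signalled by the affix -muv
check: titvurpezmuv -> titvurpezmuf -> titvirpezmif
lemma: vurpez; MOD=ol; VEL=em


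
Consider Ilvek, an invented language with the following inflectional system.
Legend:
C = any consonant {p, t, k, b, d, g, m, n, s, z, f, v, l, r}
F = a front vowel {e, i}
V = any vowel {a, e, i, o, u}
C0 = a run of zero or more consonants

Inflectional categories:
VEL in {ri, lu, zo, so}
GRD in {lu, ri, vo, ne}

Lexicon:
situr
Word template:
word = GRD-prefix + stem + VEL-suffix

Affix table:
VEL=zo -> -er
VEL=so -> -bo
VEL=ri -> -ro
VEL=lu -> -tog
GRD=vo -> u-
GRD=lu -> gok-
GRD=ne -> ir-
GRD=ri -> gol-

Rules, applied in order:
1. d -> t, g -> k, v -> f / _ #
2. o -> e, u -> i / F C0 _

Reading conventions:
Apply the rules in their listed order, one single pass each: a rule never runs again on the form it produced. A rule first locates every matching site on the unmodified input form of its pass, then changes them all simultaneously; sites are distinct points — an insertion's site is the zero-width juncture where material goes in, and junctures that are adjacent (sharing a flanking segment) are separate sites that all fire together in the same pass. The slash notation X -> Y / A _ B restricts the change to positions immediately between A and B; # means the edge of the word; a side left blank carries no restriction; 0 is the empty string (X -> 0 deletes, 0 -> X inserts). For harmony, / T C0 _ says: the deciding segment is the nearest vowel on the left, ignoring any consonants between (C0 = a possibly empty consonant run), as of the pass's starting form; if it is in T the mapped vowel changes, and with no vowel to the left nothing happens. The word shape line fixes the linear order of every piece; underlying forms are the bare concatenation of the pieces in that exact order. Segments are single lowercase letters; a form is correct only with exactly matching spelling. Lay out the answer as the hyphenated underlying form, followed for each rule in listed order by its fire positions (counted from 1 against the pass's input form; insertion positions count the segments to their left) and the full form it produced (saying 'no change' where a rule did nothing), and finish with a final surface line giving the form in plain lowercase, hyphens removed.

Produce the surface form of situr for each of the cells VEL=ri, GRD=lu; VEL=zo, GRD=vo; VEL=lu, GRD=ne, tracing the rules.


cell VEL=ri, GRD=lu:
underlying: gok-situr-ro
1. d -> t, g -> k, v -> f / _ #: no change
2. o -> e, u -> i / F C0 _: fires at position(s) 7: goksitirro
surface: goksitirro

cell VEL=zo, GRD=vo:
underlying: u-situr-er
1. d -> t, g -> k, v -> f / _ #: no change
2. o -> e, u -> i / F C0 _: fires at position(s) 5: usitirer
surface: usitirer

cell VEL=lu, GRD=ne:
underlying: ir-situr-tog
1. d -> t, g -> k, v -> f / _ #: fires at position(s) 10: irsiturtok
2. o -> e, u -> i / F C0 _: fires at position(s) 6: irsitirtok
surface: irsitirtok


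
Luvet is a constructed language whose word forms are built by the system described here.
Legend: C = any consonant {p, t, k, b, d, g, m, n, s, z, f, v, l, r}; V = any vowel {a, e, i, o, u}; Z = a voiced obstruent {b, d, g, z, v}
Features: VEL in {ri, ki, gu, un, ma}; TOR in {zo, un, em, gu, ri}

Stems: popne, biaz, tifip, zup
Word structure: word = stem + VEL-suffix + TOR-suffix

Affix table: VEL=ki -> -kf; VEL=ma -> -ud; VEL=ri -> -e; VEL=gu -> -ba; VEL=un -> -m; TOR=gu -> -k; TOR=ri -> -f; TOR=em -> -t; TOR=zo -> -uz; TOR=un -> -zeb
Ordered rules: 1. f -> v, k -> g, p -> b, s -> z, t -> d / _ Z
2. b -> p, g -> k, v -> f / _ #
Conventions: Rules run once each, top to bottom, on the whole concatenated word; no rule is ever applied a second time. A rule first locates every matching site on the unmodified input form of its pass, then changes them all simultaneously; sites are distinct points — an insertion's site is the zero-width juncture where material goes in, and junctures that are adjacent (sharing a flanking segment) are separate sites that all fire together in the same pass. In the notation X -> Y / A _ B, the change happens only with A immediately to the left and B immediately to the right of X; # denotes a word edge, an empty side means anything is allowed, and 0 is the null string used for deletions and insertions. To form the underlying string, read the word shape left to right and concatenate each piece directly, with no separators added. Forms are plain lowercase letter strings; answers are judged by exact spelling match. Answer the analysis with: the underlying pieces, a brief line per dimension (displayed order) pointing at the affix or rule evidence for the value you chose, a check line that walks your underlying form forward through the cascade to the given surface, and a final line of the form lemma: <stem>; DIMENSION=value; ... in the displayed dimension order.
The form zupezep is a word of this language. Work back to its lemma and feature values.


underlying: zup-e-zeb
VEL=ri - signalled by the affix -e
TOR=un - signalled by the affix -zeb
check: zupezeb -> zupezeb -> zupezep
lemma: zup; VEL=ri; TOR=un


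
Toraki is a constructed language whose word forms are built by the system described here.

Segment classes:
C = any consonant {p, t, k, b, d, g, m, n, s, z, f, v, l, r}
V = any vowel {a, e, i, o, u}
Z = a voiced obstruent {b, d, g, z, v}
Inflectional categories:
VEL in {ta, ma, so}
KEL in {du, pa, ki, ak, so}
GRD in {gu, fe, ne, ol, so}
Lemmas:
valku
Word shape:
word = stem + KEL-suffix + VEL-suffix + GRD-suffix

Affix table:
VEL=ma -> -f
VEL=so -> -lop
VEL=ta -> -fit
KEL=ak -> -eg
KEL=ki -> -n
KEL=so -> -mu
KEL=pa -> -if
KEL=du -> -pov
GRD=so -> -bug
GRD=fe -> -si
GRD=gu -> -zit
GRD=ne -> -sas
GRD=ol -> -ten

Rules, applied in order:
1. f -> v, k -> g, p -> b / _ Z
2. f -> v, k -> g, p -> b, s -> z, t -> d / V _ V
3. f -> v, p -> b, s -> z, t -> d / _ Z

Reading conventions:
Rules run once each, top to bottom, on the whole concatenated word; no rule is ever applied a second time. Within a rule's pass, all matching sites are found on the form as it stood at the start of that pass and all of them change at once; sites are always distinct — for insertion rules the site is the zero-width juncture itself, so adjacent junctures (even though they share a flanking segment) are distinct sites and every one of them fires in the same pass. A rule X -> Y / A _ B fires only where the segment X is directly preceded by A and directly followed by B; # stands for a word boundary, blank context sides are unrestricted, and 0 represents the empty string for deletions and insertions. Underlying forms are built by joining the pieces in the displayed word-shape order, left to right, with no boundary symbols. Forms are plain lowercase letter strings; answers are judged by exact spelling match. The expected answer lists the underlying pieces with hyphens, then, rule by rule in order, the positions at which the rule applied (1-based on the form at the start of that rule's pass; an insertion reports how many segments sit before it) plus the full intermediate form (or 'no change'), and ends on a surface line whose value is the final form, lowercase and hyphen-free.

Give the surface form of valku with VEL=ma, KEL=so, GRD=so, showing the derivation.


underlying: valku-mu-f-bug
1. f -> v, k -> g, p -> b / _ Z: fires at position(s) 8: valkumuvbug
2. f -> v, k -> g, p -> b, s -> z, t -> d / V _ V: no change
3. f -> v, p -> b, s -> z, t -> d / _ Z: no change
surface: valkumuvbug


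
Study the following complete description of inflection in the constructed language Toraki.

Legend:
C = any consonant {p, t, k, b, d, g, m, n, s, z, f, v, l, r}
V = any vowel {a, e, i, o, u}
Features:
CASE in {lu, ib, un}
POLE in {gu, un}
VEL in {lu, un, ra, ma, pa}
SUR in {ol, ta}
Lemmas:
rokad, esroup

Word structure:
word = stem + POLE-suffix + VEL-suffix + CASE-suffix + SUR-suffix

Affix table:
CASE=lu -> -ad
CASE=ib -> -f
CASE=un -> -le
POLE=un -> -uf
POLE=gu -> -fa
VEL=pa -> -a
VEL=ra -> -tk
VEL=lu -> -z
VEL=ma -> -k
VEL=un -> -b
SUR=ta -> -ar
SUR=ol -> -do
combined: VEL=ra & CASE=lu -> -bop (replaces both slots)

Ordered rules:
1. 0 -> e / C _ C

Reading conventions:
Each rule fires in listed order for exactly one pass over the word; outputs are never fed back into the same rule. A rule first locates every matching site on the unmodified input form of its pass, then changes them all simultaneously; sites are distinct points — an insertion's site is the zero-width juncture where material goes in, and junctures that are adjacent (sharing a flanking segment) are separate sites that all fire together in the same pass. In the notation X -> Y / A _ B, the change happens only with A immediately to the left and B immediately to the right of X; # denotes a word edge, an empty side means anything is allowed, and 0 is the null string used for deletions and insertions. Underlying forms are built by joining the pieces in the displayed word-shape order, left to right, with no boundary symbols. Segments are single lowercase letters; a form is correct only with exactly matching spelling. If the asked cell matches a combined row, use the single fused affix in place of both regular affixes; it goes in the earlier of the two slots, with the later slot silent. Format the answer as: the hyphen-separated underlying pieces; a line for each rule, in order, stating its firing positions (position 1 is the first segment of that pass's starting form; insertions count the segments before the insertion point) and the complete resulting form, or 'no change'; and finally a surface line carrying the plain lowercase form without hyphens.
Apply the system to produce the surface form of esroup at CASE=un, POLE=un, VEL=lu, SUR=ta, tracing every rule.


underlying: esroup-uf-z-le-ar
1. 0 -> e / C _ C: inserts after position(s) 2, 8, 9: eseroupufezelear
surface: eseroupufezelear


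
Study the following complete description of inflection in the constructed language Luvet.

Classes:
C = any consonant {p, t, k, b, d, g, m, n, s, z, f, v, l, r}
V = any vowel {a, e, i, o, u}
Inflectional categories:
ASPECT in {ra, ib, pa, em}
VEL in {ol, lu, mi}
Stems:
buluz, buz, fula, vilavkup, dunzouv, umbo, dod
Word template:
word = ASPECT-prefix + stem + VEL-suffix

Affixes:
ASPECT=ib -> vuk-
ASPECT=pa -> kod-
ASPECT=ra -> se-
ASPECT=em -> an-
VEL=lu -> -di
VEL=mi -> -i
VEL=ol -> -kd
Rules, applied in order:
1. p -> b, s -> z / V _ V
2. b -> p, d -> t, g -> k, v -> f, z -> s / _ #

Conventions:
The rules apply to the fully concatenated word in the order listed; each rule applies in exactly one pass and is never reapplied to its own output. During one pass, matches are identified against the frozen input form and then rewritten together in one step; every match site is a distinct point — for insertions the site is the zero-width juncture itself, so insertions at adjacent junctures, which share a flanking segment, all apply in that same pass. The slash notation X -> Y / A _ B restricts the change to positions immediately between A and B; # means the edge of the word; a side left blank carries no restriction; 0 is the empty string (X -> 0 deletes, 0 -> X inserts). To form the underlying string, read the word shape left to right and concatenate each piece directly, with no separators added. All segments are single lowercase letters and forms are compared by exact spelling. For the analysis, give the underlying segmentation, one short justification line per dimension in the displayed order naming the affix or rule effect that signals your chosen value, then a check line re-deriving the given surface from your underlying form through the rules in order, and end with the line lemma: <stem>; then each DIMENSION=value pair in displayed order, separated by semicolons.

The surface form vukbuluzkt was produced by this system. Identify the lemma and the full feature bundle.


underlying: vuk-buluz-kd
ASPECT=ib - signalled by the affix vuk-
VEL=ol - signalled by the affix -kd
check: vukbuluzkd -> vukbuluzkd -> vukbuluzkt
lemma: buluz; ASPECT=ib; VEL=ol


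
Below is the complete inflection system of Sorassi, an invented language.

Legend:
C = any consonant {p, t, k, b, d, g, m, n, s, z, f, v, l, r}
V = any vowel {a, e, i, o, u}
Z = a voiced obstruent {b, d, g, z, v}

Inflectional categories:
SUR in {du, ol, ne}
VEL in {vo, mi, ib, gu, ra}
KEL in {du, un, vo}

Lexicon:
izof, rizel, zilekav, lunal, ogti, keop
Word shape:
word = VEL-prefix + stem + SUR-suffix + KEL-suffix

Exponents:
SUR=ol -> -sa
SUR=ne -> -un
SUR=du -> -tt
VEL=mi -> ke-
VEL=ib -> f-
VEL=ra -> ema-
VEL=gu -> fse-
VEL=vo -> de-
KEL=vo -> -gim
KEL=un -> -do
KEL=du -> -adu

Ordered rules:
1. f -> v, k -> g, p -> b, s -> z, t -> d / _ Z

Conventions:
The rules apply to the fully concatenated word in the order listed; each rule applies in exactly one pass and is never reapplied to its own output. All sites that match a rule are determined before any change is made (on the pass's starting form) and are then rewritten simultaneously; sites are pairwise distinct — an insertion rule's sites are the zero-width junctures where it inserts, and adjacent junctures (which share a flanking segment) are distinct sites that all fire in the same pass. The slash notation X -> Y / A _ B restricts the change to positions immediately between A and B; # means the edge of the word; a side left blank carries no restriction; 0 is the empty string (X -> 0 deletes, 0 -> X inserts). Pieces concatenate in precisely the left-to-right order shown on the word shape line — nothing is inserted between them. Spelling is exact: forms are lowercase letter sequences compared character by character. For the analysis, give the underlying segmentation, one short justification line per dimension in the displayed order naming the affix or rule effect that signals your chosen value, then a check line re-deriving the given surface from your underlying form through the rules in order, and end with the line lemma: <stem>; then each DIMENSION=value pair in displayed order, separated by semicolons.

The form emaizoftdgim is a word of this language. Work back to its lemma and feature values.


underlying: ema-izof-tt-gim
SUR=du - signalled by the affix -tt
VEL=ra - signalled by the affix ema-
KEL=vo - signalled by the affix -gim
check: emaizofttgim -> emaizoftdgim
lemma: izof; SUR=du; VEL=ra; KEL=vo


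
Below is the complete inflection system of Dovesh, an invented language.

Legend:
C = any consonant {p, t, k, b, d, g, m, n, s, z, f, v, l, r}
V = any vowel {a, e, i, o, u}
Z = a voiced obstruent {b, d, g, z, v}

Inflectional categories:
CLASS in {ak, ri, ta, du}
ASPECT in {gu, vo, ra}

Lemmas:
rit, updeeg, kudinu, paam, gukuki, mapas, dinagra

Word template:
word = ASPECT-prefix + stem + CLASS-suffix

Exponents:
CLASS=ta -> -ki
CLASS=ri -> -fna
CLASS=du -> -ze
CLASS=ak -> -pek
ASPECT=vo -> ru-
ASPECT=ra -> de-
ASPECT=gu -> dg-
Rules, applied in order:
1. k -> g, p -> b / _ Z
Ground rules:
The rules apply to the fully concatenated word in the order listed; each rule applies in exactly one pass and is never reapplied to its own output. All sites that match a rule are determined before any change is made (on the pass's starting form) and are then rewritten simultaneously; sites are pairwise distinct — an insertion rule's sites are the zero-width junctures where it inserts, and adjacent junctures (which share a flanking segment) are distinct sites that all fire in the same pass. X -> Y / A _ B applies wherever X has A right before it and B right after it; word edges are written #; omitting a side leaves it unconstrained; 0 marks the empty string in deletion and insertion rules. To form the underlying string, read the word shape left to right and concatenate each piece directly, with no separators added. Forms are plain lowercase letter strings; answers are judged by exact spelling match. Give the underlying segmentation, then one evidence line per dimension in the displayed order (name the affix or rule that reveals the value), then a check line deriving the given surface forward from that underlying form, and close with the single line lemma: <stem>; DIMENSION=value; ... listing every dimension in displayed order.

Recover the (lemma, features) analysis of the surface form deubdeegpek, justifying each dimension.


underlying: de-updeeg-pek
CLASS=ak - signalled by the affix -pek
ASPECT=ra - signalled by the affix de-
check: deupdeegpek -> deubdeegpek
lemma: updeeg; CLASS=ak; ASPECT=ra


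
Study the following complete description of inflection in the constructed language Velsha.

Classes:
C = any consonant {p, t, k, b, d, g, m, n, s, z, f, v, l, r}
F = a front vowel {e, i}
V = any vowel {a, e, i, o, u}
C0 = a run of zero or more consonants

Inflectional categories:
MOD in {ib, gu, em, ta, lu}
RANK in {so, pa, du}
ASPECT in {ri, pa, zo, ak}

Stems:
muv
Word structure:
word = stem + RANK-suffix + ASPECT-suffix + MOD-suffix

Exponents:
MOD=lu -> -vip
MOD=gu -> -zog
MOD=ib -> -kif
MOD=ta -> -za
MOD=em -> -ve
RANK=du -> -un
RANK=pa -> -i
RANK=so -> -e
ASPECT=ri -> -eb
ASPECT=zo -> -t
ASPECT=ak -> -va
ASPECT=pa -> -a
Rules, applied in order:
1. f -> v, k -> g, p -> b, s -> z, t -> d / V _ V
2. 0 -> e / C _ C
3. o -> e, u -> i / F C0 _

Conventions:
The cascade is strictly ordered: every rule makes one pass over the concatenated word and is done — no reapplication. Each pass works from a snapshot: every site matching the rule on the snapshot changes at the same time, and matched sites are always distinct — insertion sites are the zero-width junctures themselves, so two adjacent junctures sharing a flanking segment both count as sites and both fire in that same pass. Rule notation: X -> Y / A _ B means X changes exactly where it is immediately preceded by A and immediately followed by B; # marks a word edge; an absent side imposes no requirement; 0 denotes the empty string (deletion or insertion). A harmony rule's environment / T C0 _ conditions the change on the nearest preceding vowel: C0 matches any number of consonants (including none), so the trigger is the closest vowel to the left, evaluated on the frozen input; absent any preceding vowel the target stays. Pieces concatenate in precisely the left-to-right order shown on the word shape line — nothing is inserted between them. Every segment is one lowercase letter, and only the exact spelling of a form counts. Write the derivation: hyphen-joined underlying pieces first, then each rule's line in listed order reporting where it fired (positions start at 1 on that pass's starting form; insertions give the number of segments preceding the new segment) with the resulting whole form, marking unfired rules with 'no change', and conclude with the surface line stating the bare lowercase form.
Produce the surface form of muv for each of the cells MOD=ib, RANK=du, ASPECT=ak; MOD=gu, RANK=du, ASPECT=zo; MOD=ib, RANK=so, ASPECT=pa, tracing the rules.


cell MOD=ib, RANK=du, ASPECT=ak:
underlying: muv-un-va-kif
1. f -> v, k -> g, p -> b, s -> z, t -> d / V _ V: fires at position(s) 8: muvunvagif
2. 0 -> e / C _ C: inserts after position(s) 5: muvunevagif
3. o -> e, u -> i / F C0 _: no change
surface: muvunevagif

cell MOD=gu, RANK=du, ASPECT=zo:
underlying: muv-un-t-zog
1. f -> v, k -> g, p -> b, s -> z, t -> d / V _ V: no change
2. 0 -> e / C _ C: inserts after position(s) 5, 6: muvunetezog
3. o -> e, u -> i / F C0 _: fires at position(s) 10: muvunetezeg
surface: muvunetezeg

cell MOD=ib, RANK=so, ASPECT=pa:
underlying: muv-e-a-kif
1. f -> v, k -> g, p -> b, s -> z, t -> d / V _ V: fires at position(s) 6: muveagif
2. 0 -> e / C _ C: no change
3. o -> e, u -> i / F C0 _: no change
surface: muveagif


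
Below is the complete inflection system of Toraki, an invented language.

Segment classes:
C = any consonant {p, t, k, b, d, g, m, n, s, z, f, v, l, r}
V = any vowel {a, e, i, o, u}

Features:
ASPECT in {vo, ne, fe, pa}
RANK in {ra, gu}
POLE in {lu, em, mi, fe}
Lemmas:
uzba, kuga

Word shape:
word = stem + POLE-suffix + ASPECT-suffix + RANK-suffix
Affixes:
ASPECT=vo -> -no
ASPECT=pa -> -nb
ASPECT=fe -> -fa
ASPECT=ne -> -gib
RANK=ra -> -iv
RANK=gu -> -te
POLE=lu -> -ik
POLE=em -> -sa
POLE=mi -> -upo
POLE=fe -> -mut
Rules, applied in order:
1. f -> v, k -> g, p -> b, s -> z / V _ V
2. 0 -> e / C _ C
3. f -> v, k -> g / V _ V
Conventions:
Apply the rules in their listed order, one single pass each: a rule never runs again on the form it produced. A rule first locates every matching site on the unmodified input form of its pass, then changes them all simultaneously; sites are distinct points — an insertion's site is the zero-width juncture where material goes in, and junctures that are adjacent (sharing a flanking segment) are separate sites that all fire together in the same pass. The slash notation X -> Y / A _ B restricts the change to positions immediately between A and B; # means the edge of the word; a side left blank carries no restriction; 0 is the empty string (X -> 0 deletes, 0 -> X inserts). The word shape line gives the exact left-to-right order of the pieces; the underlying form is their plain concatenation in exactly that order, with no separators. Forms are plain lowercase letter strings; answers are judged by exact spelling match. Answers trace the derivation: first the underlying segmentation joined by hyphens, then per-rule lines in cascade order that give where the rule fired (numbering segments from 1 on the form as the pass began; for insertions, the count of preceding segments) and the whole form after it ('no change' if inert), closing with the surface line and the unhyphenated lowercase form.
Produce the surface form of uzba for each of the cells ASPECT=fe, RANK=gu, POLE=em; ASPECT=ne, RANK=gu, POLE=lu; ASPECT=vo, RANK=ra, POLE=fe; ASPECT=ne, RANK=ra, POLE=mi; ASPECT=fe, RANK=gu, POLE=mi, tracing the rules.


cell ASPECT=fe, RANK=gu, POLE=em:
underlying: uzba-sa-fa-te
1. f -> v, k -> g, p -> b, s -> z / V _ V: fires at position(s) 5, 7: uzbazavate
2. 0 -> e / C _ C: inserts after position(s) 2: uzebazavate
3. f -> v, k -> g / V _ V: no change
surface: uzebazavate

cell ASPECT=ne, RANK=gu, POLE=lu:
underlying: uzba-ik-gib-te
1. f -> v, k -> g, p -> b, s -> z / V _ V: no change
2. 0 -> e / C _ C: inserts after position(s) 2, 6, 9: uzebaikegibete
3. f -> v, k -> g / V _ V: fires at position(s) 7: uzebaigegibete
surface: uzebaigegibete

cell ASPECT=vo, RANK=ra, POLE=fe:
underlying: uzba-mut-no-iv
1. f -> v, k -> g, p -> b, s -> z / V _ V: no change
2. 0 -> e / C _ C: inserts after position(s) 2, 7: uzebamutenoiv
3. f -> v, k -> g / V _ V: no change
surface: uzebamutenoiv

cell ASPECT=ne, RANK=ra, POLE=mi:
underlying: uzba-upo-gib-iv
1. f -> v, k -> g, p -> b, s -> z / V _ V: fires at position(s) 6: uzbaubogibiv
2. 0 -> e / C _ C: inserts after position(s) 2: uzebaubogibiv
3. f -> v, k -> g / V _ V: no change
surface: uzebaubogibiv

cell ASPECT=fe, RANK=gu, POLE=mi:
underlying: uzba-upo-fa-te
1. f -> v, k -> g, p -> b, s -> z / V _ V: fires at position(s) 6, 8: uzbaubovate
2. 0 -> e / C _ C: inserts after position(s) 2: uzebaubovate
3. f -> v, k -> g / V _ V: no change
surface: uzebaubovate


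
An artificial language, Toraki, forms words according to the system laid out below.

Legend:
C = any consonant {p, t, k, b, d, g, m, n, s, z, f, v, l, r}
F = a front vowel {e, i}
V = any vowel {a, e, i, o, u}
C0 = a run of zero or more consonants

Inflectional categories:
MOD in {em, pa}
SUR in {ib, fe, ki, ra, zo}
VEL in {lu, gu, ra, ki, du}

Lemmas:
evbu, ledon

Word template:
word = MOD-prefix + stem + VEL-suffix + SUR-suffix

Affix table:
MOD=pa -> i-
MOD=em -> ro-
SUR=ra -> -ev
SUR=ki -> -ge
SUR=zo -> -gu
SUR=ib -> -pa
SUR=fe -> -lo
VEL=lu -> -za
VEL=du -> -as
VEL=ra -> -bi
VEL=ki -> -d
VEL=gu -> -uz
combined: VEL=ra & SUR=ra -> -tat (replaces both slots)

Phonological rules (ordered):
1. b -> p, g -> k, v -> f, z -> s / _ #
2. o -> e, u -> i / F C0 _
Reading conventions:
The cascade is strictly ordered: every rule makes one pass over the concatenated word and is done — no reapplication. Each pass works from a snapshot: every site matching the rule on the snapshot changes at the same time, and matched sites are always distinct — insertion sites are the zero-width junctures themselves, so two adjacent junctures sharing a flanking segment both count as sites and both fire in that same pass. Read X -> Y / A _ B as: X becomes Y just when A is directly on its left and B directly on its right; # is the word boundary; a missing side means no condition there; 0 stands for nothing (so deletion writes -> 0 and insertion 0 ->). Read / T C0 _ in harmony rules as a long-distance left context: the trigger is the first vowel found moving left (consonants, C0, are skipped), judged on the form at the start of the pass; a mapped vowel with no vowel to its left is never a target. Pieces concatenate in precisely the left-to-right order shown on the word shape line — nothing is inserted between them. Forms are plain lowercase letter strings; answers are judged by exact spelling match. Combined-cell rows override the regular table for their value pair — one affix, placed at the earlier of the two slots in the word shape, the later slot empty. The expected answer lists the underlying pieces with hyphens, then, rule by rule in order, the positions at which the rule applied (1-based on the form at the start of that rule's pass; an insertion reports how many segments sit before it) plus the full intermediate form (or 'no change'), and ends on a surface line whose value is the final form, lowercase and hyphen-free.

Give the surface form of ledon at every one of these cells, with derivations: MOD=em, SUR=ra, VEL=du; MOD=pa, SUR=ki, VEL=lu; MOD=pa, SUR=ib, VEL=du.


cell MOD=em, SUR=ra, VEL=du:
underlying: ro-ledon-as-ev
1. b -> p, g -> k, v -> f, z -> s / _ #: fires at position(s) 11: roledonasef
2. o -> e, u -> i / F C0 _: fires at position(s) 6: roledenasef
surface: roledenasef

cell MOD=pa, SUR=ki, VEL=lu:
underlying: i-ledon-za-ge
1. b -> p, g -> k, v -> f, z -> s / _ #: no change
2. o -> e, u -> i / F C0 _: fires at position(s) 5: iledenzage
surface: iledenzage

cell MOD=pa, SUR=ib, VEL=du:
underlying: i-ledon-as-pa
1. b -> p, g -> k, v -> f, z -> s / _ #: no change
2. o -> e, u -> i / F C0 _: fires at position(s) 5: iledenaspa
surface: iledenaspa


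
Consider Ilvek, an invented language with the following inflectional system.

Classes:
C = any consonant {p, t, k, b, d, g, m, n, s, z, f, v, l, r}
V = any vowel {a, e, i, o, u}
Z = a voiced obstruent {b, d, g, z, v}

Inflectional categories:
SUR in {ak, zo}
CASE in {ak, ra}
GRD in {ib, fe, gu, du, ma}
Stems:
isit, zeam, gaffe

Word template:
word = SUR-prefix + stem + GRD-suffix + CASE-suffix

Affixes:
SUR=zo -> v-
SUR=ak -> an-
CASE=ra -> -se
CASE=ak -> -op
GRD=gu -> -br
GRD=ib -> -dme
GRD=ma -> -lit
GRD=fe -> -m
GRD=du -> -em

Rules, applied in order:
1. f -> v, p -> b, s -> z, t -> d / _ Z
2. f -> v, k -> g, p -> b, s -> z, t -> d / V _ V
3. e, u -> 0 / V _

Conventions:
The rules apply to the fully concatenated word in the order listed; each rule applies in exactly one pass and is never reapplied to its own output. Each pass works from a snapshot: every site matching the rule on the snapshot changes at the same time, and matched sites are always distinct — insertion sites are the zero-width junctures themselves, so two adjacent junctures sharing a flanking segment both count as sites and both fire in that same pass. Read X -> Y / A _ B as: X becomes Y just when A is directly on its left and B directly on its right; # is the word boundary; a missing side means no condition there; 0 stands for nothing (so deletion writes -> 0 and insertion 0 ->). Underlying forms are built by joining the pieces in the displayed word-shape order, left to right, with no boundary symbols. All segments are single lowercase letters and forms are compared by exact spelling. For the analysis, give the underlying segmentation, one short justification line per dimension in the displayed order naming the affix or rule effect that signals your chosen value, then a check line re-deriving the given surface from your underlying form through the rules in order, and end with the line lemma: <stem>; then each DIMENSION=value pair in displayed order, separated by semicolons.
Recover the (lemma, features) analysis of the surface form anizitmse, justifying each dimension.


underlying: an-isit-m-se
SUR=ak - signalled by the affix an-
CASE=ra - signalled by the affix -se
GRD=fe - signalled by the affix -m
check: anisitmse -> anisitmse -> anizitmse -> anizitmse
lemma: isit; SUR=ak; CASE=ra; GRD=fe
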